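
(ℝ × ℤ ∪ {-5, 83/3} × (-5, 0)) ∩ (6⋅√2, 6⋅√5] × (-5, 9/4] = (6⋅√2, 6⋅√5] × {-4, -3, …, 2}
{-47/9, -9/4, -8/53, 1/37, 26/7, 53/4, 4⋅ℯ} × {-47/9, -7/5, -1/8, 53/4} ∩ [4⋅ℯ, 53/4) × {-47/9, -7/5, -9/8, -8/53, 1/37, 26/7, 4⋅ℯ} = {4⋅ℯ} × {-47/9, -7/5}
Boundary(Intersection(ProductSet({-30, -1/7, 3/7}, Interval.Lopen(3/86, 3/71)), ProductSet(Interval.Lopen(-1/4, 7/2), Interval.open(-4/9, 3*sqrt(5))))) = ProductSet({-1/7, 3/7}, Interval(3/86, 3/71))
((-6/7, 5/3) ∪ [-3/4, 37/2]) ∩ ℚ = ℚ ∩ (-6/7, 37/2]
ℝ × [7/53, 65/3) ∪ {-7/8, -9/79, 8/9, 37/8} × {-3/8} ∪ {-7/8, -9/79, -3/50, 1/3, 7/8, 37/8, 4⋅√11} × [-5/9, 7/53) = (ℝ × [7/53, 65/3)) ∪ ({-7/8, -9/79, 8/9, 37/8} × {-3/8}) ∪ ({-7/8, -9/79, -3/50, 1/3, 7/8, 37/8, 4⋅√11} × [-5/9, 7/53))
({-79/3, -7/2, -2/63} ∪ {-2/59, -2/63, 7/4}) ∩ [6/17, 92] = {7/4}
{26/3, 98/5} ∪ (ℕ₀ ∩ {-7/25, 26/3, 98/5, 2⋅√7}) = {26/3, 98/5}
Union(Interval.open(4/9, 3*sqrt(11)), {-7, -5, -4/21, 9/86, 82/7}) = Union({-7, -5, -4/21, 9/86, 82/7}, Interval.open(4/9, 3*sqrt(11)))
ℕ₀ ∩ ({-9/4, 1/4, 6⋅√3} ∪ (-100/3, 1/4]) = {0}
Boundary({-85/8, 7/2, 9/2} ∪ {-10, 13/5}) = {-85/8, -10, 13/5, 7/2, 9/2}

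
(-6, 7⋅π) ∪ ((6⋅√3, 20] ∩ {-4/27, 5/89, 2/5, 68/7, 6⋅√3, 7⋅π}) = (-6, 7⋅π)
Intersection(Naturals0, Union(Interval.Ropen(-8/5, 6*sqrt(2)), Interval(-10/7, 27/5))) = Range(0, 9, 1)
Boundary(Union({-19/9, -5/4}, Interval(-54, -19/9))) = {-54, -19/9, -5/4}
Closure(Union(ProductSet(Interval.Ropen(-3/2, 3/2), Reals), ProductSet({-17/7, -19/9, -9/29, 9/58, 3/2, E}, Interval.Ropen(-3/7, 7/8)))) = Union(ProductSet({-17/7, -19/9, 3/2, E}, Interval(-3/7, 7/8)), ProductSet({-17/7, -19/9, -9/29, 9/58, 3/2, E}, Interval.Ropen(-3/7, 7/8)), ProductSet(Interval(-3/2, 3/2), Reals))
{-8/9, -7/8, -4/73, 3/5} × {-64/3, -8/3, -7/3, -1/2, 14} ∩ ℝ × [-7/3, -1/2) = {-8/9, -7/8, -4/73, 3/5} × {-7/3}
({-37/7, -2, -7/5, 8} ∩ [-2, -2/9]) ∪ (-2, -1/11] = [-2, -1/11]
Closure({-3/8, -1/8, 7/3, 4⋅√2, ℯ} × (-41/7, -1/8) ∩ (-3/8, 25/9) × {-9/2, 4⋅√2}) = {-1/8, 7/3, ℯ} × {-9/2}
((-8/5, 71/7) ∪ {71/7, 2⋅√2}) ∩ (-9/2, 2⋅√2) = (-8/5, 2⋅√2)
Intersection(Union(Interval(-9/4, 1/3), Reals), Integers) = Integers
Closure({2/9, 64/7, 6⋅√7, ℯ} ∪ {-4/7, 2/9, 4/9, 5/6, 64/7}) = {-4/7, 2/9, 4/9, 5/6, 64/7, 6⋅√7, ℯ}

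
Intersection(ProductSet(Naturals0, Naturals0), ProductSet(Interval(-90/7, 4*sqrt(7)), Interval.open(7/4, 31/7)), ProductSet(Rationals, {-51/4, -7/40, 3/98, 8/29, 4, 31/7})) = ProductSet(Range(0, 11, 1), {4})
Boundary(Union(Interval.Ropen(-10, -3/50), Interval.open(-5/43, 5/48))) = {-10, 5/48}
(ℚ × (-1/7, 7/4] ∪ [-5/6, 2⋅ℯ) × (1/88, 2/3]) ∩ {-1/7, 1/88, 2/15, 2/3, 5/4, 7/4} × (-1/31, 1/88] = {-1/7, 1/88, 2/15, 2/3, 5/4, 7/4} × (-1/31, 1/88]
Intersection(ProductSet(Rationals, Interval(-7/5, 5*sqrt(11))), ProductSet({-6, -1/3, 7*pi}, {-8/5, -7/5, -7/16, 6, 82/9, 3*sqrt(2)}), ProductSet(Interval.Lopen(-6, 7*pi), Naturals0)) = ProductSet({-1/3}, {6})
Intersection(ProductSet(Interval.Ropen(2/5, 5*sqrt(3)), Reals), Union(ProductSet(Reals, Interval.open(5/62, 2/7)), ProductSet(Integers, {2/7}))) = Union(ProductSet(Interval.Ropen(2/5, 5*sqrt(3)), Interval.open(5/62, 2/7)), ProductSet(Range(1, 9, 1), {2/7}))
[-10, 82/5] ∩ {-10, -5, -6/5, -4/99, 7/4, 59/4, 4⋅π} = {-10, -5, -6/5, -4/99, 7/4, 59/4, 4⋅π}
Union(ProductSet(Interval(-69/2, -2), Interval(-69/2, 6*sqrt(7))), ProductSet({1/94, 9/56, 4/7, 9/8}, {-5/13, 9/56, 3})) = Union(ProductSet({1/94, 9/56, 4/7, 9/8}, {-5/13, 9/56, 3}), ProductSet(Interval(-69/2, -2), Interval(-69/2, 6*sqrt(7))))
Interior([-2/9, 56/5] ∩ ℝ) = (-2/9, 56/5)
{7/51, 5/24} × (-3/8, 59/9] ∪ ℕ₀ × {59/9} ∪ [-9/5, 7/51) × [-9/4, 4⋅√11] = (ℕ₀ × {59/9}) ∪ ({7/51, 5/24} × (-3/8, 59/9]) ∪ ([-9/5, 7/51) × [-9/4, 4⋅√11])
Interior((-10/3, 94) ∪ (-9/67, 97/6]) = (-10/3, 94)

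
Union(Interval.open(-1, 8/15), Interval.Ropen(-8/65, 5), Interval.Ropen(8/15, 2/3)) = Interval.open(-1, 5)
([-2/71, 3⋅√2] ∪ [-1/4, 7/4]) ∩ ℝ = [-1/4, 3⋅√2]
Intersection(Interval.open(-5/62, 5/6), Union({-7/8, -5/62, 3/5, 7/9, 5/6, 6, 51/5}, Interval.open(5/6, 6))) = {3/5, 7/9}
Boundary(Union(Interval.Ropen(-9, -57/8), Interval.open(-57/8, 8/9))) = {-9, -57/8, 8/9}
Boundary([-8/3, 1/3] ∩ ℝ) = {-8/3, 1/3}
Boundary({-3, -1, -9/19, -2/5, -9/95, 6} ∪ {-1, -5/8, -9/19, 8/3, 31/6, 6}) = {-3, -1, -5/8, -9/19, -2/5, -9/95, 8/3, 31/6, 6}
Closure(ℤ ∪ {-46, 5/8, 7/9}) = ℤ ∪ {5/8, 7/9}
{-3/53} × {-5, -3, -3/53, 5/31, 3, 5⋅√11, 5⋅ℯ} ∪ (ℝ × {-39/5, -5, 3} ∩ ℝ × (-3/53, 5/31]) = {-3/53} × {-5, -3, -3/53, 5/31, 3, 5⋅√11, 5⋅ℯ}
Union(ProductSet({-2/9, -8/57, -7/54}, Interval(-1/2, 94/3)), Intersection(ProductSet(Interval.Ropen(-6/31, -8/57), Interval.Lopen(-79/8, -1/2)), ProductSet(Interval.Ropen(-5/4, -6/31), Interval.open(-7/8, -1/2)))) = ProductSet({-2/9, -8/57, -7/54}, Interval(-1/2, 94/3))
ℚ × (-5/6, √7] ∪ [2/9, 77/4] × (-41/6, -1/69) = (ℚ × (-5/6, √7]) ∪ ([2/9, 77/4] × (-41/6, -1/69))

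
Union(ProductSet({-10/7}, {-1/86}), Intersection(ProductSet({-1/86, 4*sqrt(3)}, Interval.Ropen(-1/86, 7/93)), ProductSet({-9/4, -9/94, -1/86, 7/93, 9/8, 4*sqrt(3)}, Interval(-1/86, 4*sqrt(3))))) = Union(ProductSet({-10/7}, {-1/86}), ProductSet({-1/86, 4*sqrt(3)}, Interval.Ropen(-1/86, 7/93)))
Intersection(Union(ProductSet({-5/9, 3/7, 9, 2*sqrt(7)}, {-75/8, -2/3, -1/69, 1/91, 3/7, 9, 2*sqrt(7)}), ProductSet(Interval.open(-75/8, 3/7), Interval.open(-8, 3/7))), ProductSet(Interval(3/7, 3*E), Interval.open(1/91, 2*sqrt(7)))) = ProductSet({3/7, 2*sqrt(7)}, {3/7})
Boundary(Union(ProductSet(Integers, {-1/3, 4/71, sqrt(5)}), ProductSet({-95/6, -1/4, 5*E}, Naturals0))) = Union(ProductSet({-95/6, -1/4, 5*E}, Naturals0), ProductSet(Integers, {-1/3, 4/71, sqrt(5)}))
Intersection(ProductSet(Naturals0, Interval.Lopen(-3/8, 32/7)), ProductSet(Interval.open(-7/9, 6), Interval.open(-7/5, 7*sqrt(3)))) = ProductSet(Range(0, 6, 1), Interval.Lopen(-3/8, 32/7))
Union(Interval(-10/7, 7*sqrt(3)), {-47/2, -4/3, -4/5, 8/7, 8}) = Union({-47/2}, Interval(-10/7, 7*sqrt(3)))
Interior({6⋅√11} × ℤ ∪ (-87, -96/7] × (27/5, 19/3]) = (-87, -96/7) × (27/5, 19/3)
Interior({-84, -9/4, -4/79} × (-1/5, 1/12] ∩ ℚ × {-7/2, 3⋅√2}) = ∅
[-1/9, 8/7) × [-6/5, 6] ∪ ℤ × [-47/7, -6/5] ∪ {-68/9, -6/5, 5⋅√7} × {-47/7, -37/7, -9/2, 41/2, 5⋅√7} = (ℤ × [-47/7, -6/5]) ∪ ([-1/9, 8/7) × [-6/5, 6]) ∪ ({-68/9, -6/5, 5⋅√7} × {-47/7, -37/7, -9/2, 41/2, 5⋅√7})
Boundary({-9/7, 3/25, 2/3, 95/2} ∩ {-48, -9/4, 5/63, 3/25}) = {3/25}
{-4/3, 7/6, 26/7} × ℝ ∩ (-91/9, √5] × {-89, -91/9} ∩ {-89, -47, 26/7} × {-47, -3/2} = ∅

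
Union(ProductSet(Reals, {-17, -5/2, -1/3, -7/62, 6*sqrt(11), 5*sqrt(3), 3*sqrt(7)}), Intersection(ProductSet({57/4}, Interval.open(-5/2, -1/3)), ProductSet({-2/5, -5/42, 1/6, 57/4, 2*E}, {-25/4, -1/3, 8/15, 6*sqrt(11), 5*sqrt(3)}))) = ProductSet(Reals, {-17, -5/2, -1/3, -7/62, 6*sqrt(11), 5*sqrt(3), 3*sqrt(7)})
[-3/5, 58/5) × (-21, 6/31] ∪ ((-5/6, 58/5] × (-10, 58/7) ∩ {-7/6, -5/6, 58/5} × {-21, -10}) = [-3/5, 58/5) × (-21, 6/31]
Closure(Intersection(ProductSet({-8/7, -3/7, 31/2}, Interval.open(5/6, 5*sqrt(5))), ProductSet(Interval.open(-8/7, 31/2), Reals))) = ProductSet({-3/7}, Interval(5/6, 5*sqrt(5)))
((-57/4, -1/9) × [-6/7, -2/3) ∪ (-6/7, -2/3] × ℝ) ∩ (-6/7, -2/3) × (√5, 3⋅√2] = (-6/7, -2/3) × (√5, 3⋅√2]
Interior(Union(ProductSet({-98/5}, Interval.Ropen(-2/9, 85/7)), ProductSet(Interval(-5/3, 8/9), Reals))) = ProductSet(Interval.open(-5/3, 8/9), Reals)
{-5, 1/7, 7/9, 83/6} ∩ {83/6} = {83/6}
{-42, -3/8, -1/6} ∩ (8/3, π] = ∅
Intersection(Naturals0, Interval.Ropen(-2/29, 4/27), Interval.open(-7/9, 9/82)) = Range(0, 1, 1)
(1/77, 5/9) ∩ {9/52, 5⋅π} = {9/52}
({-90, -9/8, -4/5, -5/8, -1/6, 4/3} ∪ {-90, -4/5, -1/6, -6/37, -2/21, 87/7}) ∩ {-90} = {-90}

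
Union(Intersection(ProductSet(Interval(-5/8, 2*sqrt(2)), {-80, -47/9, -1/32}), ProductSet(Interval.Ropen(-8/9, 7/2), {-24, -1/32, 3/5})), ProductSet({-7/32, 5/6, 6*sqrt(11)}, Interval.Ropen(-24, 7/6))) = Union(ProductSet({-7/32, 5/6, 6*sqrt(11)}, Interval.Ropen(-24, 7/6)), ProductSet(Interval(-5/8, 2*sqrt(2)), {-1/32}))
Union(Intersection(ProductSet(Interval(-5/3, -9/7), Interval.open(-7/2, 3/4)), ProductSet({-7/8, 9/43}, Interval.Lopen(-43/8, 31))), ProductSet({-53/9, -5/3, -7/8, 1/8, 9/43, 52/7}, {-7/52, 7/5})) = ProductSet({-53/9, -5/3, -7/8, 1/8, 9/43, 52/7}, {-7/52, 7/5})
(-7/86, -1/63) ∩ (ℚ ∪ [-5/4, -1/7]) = ℚ ∩ (-7/86, -1/63)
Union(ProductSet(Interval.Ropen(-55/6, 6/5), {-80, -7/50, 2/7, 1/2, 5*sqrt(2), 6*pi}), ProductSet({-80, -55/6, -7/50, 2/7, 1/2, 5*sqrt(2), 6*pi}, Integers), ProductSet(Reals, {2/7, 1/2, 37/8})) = Union(ProductSet({-80, -55/6, -7/50, 2/7, 1/2, 5*sqrt(2), 6*pi}, Integers), ProductSet(Interval.Ropen(-55/6, 6/5), {-80, -7/50, 2/7, 1/2, 5*sqrt(2), 6*pi}), ProductSet(Reals, {2/7, 1/2, 37/8}))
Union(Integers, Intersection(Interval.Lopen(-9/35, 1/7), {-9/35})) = Integers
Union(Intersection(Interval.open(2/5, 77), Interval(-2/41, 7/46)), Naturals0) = Naturals0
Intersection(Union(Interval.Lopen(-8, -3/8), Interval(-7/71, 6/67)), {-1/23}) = {-1/23}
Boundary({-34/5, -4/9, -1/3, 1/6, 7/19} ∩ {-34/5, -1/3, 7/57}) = {-34/5, -1/3}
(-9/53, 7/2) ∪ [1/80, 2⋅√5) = (-9/53, 2⋅√5)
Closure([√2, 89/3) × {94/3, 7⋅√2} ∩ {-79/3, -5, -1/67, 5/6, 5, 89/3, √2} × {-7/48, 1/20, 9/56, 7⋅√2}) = {5, √2} × {7⋅√2}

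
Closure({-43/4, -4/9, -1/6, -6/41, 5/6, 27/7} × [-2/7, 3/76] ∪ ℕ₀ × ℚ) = (ℕ₀ × ℝ) ∪ ({-43/4, -4/9, -1/6, -6/41, 5/6, 27/7} × [-2/7, 3/76])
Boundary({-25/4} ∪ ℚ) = ℝ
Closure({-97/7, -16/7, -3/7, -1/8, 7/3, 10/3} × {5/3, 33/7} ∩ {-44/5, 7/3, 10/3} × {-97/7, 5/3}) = {7/3, 10/3} × {5/3}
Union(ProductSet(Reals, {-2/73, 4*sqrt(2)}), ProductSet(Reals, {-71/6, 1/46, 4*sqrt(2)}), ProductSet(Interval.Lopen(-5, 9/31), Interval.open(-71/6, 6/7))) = Union(ProductSet(Interval.Lopen(-5, 9/31), Interval.open(-71/6, 6/7)), ProductSet(Reals, {-71/6, -2/73, 1/46, 4*sqrt(2)}))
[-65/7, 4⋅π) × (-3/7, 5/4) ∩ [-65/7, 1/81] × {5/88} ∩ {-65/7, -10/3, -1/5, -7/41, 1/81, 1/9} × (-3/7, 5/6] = {-65/7, -10/3, -1/5, -7/41, 1/81} × {5/88}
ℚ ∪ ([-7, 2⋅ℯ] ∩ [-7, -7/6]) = ℚ ∪ [-7, -7/6]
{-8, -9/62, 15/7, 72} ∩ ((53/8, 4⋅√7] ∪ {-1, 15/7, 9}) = {15/7}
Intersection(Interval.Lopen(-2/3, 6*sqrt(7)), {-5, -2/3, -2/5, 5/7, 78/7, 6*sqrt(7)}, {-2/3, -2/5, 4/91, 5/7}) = {-2/5, 5/7}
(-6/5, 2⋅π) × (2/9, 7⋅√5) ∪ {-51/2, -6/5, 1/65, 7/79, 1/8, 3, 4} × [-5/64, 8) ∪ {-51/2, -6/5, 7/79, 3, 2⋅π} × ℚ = ({-51/2, -6/5, 7/79, 3, 2⋅π} × ℚ) ∪ ({-51/2, -6/5, 1/65, 7/79, 1/8, 3, 4} × [-5/64, 8)) ∪ ((-6/5, 2⋅π) × (2/9, 7⋅√5))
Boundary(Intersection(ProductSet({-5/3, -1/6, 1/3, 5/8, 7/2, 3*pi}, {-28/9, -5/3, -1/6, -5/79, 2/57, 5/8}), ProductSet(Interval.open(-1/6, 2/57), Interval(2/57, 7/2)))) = EmptySet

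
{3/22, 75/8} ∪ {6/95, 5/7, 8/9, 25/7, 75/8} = {6/95, 3/22, 5/7, 8/9, 25/7, 75/8}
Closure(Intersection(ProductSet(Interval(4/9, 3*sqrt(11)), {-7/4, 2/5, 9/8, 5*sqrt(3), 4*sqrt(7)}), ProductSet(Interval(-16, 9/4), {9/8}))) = ProductSet(Interval(4/9, 9/4), {9/8})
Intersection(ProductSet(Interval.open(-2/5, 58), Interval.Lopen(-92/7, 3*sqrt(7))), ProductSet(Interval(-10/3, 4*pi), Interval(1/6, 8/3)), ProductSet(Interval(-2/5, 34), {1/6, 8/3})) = ProductSet(Interval.Lopen(-2/5, 4*pi), {1/6, 8/3})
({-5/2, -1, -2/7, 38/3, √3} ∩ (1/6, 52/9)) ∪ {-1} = {-1, √3}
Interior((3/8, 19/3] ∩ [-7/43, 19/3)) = (3/8, 19/3)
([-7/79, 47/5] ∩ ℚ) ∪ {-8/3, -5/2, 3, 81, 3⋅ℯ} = {-8/3, -5/2, 81, 3⋅ℯ} ∪ (ℚ ∩ [-7/79, 47/5])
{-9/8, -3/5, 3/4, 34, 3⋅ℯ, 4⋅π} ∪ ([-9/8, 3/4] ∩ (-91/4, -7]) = {-9/8, -3/5, 3/4, 34, 3⋅ℯ, 4⋅π}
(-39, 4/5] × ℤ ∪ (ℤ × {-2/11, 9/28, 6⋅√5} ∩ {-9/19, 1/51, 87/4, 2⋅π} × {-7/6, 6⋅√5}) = (-39, 4/5] × ℤ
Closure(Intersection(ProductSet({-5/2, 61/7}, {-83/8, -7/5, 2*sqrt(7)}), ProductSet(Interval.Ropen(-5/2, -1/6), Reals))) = ProductSet({-5/2}, {-83/8, -7/5, 2*sqrt(7)})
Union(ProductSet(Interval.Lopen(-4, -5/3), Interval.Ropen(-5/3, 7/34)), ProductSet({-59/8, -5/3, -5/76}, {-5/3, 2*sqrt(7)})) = Union(ProductSet({-59/8, -5/3, -5/76}, {-5/3, 2*sqrt(7)}), ProductSet(Interval.Lopen(-4, -5/3), Interval.Ropen(-5/3, 7/34)))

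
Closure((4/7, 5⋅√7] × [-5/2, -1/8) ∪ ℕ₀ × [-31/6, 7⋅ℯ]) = ({4/7, 5⋅√7} × [-5/2, -1/8]) ∪ ([4/7, 5⋅√7] × {-5/2, -1/8}) ∪ ((4/7, 5⋅√7] × [-5/2, -1/8)) ∪ (ℕ₀ × ([-31/6, -5/2] ∪ [-1/8, 7⋅ℯ])) ∪ ((ℕ₀ ∪ (ℕ₀ \ (4/7, 5⋅√7))) × [-31/6, 7⋅ℯ])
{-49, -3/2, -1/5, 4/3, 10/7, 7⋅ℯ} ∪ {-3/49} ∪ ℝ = ℝ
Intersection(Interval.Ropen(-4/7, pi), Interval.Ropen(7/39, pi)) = Interval.Ropen(7/39, pi)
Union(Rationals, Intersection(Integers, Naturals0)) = Rationals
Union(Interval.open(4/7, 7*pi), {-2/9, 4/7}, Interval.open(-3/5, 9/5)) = Interval.open(-3/5, 7*pi)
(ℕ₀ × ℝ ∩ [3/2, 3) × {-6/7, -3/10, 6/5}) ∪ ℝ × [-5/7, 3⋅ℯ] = ({2} × {-6/7, -3/10, 6/5}) ∪ (ℝ × [-5/7, 3⋅ℯ])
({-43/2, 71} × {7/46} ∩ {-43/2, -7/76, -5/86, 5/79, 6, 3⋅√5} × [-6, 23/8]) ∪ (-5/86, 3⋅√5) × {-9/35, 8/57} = ({-43/2} × {7/46}) ∪ ((-5/86, 3⋅√5) × {-9/35, 8/57})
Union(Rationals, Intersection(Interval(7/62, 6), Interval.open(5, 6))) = Union(Interval(5, 6), Rationals)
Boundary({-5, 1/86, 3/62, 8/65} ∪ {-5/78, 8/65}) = {-5, -5/78, 1/86, 3/62, 8/65}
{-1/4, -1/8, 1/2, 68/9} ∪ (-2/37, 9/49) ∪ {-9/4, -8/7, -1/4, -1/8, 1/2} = {-9/4, -8/7, -1/4, -1/8, 1/2, 68/9} ∪ (-2/37, 9/49)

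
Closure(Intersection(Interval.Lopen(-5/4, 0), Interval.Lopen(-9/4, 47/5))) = Interval(-5/4, 0)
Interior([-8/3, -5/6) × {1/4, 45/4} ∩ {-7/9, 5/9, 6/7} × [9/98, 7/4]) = ∅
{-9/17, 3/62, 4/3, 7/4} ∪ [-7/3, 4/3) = [-7/3, 4/3] ∪ {7/4}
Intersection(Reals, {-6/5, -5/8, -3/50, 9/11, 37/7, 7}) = {-6/5, -5/8, -3/50, 9/11, 37/7, 7}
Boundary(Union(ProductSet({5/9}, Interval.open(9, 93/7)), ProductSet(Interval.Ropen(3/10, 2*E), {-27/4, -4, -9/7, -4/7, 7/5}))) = Union(ProductSet({5/9}, Interval(9, 93/7)), ProductSet(Interval(3/10, 2*E), {-27/4, -4, -9/7, -4/7, 7/5}))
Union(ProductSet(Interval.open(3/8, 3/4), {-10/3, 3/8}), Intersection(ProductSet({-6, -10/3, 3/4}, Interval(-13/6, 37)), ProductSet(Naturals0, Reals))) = ProductSet(Interval.open(3/8, 3/4), {-10/3, 3/8})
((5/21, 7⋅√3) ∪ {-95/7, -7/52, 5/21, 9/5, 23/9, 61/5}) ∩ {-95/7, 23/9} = {-95/7, 23/9}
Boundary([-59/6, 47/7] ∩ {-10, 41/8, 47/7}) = {41/8, 47/7}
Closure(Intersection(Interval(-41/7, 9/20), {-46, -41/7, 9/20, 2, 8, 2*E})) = {-41/7, 9/20}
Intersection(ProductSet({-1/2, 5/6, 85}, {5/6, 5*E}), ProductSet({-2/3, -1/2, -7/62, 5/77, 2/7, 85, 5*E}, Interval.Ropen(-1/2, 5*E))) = ProductSet({-1/2, 85}, {5/6})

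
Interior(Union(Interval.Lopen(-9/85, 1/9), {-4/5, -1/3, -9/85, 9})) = Interval.open(-9/85, 1/9)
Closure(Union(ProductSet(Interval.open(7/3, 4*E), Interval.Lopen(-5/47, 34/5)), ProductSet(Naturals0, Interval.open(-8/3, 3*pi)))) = Union(ProductSet({7/3, 4*E}, Interval(-5/47, 34/5)), ProductSet(Interval(7/3, 4*E), {-5/47, 34/5}), ProductSet(Interval.open(7/3, 4*E), Interval.Lopen(-5/47, 34/5)), ProductSet(Union(Complement(Naturals0, Interval.open(7/3, 4*E)), Naturals0), Interval(-8/3, 3*pi)))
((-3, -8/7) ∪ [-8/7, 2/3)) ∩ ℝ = (-3, 2/3)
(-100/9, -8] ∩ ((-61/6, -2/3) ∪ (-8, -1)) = (-61/6, -8]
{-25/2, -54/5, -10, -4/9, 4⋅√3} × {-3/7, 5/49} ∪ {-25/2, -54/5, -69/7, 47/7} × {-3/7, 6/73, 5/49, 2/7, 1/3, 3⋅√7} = ({-25/2, -54/5, -10, -4/9, 4⋅√3} × {-3/7, 5/49}) ∪ ({-25/2, -54/5, -69/7, 47/7} × {-3/7, 6/73, 5/49, 2/7, 1/3, 3⋅√7})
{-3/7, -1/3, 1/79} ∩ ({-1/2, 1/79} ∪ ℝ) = {-3/7, -1/3, 1/79}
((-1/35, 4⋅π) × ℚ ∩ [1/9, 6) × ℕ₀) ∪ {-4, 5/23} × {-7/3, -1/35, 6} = ([1/9, 6) × ℕ₀) ∪ ({-4, 5/23} × {-7/3, -1/35, 6})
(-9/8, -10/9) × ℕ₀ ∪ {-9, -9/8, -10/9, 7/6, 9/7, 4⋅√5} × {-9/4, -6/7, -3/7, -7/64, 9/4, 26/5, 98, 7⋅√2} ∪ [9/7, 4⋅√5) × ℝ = ((-9/8, -10/9) × ℕ₀) ∪ ([9/7, 4⋅√5) × ℝ) ∪ ({-9, -9/8, -10/9, 7/6, 9/7, 4⋅√5} × {-9/4, -6/7, -3/7, -7/64, 9/4, 26/5, 98, 7⋅√2})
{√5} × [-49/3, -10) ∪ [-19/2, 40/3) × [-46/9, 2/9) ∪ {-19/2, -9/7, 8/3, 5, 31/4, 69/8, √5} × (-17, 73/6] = ([-19/2, 40/3) × [-46/9, 2/9)) ∪ ({-19/2, -9/7, 8/3, 5, 31/4, 69/8, √5} × (-17, 73/6])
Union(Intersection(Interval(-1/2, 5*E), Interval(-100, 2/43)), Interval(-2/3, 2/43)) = Interval(-2/3, 2/43)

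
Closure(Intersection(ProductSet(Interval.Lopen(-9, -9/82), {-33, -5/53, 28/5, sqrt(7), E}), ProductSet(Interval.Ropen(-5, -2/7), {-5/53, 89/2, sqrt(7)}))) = ProductSet(Interval(-5, -2/7), {-5/53, sqrt(7)})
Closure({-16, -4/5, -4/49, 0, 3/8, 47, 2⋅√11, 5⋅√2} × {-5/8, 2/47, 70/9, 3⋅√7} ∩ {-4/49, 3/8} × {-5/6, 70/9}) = {-4/49, 3/8} × {70/9}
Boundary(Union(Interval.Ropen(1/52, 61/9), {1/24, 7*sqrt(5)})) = {1/52, 61/9, 7*sqrt(5)}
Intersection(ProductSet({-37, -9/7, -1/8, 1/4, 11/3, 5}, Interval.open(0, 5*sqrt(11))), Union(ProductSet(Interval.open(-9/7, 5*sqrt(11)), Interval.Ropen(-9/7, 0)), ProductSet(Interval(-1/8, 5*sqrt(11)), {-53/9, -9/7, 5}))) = ProductSet({-1/8, 1/4, 11/3, 5}, {5})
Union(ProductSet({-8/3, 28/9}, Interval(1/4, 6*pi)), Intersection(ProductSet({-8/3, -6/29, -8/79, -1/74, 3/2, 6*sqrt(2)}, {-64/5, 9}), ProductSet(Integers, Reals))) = ProductSet({-8/3, 28/9}, Interval(1/4, 6*pi))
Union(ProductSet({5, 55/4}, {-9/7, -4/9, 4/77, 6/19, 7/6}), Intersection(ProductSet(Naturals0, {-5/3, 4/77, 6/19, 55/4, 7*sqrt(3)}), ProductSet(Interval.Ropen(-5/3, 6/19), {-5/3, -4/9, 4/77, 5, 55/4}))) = Union(ProductSet({5, 55/4}, {-9/7, -4/9, 4/77, 6/19, 7/6}), ProductSet(Range(0, 1, 1), {-5/3, 4/77, 55/4}))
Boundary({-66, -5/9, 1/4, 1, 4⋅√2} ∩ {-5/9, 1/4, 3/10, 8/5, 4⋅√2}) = {-5/9, 1/4, 4⋅√2}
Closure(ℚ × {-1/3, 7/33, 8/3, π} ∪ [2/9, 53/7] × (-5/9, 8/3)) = (ℝ × {8/3, π}) ∪ ([2/9, 53/7] × [-5/9, 8/3]) ∪ ((ℚ ∪ (-∞, 2/9] ∪ [53/7, ∞)) × {-1/3, 7/33, 8/3, π})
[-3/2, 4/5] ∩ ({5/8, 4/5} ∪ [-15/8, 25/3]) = [-3/2, 4/5]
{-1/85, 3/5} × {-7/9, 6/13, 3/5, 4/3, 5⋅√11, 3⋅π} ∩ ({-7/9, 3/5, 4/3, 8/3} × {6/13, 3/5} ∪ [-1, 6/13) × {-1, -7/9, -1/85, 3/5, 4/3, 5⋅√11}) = ({3/5} × {6/13, 3/5}) ∪ ({-1/85} × {-7/9, 3/5, 4/3, 5⋅√11})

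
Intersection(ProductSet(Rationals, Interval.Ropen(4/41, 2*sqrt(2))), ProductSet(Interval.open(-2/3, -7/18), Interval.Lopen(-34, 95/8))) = ProductSet(Intersection(Interval.open(-2/3, -7/18), Rationals), Interval.Ropen(4/41, 2*sqrt(2)))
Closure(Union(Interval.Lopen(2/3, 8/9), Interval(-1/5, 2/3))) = Interval(-1/5, 8/9)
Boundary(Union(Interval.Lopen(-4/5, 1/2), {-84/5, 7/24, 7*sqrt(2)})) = {-84/5, -4/5, 1/2, 7*sqrt(2)}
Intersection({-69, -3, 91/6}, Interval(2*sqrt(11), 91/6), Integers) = EmptySet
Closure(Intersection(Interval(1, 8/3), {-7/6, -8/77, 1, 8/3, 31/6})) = {1, 8/3}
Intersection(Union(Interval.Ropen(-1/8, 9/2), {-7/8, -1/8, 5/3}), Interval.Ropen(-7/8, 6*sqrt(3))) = Union({-7/8}, Interval.Ropen(-1/8, 9/2))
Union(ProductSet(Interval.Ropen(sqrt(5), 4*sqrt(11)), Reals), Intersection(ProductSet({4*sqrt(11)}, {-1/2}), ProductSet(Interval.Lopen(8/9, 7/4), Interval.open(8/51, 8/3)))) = ProductSet(Interval.Ropen(sqrt(5), 4*sqrt(11)), Reals)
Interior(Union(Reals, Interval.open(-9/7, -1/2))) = Interval(-oo, oo)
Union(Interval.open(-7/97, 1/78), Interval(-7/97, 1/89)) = Interval.Ropen(-7/97, 1/78)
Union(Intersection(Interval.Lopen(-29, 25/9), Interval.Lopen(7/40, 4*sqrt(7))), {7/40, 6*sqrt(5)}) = Union({6*sqrt(5)}, Interval(7/40, 25/9))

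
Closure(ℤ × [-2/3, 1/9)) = ℤ × [-2/3, 1/9]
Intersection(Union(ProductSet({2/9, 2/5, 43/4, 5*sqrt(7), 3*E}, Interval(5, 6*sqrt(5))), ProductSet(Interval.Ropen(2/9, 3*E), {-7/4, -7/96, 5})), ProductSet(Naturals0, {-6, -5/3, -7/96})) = ProductSet(Range(1, 9, 1), {-7/96})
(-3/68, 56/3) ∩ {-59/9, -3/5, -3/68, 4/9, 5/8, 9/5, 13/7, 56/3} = {4/9, 5/8, 9/5, 13/7}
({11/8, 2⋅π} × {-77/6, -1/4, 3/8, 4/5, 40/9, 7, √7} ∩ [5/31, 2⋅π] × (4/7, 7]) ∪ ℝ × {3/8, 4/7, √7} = (ℝ × {3/8, 4/7, √7}) ∪ ({11/8, 2⋅π} × {4/5, 40/9, 7, √7})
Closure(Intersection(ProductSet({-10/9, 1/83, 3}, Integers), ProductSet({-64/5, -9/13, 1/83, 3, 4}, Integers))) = ProductSet({1/83, 3}, Integers)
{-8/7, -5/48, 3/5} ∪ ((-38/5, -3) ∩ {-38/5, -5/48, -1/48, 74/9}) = {-8/7, -5/48, 3/5}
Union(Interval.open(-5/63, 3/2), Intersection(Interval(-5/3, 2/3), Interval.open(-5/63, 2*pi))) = Interval.open(-5/63, 3/2)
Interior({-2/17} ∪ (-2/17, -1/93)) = (-2/17, -1/93)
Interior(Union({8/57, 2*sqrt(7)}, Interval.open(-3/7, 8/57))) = Interval.open(-3/7, 8/57)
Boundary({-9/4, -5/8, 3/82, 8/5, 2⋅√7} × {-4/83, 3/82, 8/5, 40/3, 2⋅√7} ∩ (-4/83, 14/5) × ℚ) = {3/82, 8/5} × {-4/83, 3/82, 8/5, 40/3}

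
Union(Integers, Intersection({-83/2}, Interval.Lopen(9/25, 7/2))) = Integers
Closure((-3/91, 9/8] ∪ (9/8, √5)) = [-3/91, √5]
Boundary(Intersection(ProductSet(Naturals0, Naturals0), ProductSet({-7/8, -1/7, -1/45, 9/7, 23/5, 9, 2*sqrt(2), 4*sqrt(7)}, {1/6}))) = EmptySet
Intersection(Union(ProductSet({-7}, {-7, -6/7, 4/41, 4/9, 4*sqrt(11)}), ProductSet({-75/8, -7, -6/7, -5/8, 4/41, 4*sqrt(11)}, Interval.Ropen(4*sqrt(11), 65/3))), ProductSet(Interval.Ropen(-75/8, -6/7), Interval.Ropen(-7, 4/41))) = ProductSet({-7}, {-7, -6/7})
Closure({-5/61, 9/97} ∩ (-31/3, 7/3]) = {-5/61, 9/97}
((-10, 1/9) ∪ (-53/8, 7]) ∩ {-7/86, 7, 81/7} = {-7/86, 7}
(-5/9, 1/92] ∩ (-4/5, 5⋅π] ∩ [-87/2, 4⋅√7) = (-5/9, 1/92]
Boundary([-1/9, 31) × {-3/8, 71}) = [-1/9, 31] × {-3/8, 71}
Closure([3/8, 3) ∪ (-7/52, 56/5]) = [-7/52, 56/5]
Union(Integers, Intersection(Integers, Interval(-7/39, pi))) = Integers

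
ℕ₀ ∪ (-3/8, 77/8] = (-3/8, 77/8] ∪ ℕ₀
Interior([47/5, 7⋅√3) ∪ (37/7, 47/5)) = (37/7, 7⋅√3)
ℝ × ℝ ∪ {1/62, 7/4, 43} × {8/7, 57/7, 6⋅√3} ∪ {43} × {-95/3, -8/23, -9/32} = ℝ × ℝ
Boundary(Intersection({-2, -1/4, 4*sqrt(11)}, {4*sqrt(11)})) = {4*sqrt(11)}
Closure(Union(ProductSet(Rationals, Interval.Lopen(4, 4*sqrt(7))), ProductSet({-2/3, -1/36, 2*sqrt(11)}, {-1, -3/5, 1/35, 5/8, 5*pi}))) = Union(ProductSet({-2/3, -1/36, 2*sqrt(11)}, {-1, -3/5, 1/35, 5/8, 5*pi}), ProductSet(Reals, Interval(4, 4*sqrt(7))))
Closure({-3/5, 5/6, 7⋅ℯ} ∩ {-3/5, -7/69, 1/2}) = {-3/5}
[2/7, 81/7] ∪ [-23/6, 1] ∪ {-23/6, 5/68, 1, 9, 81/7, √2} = [-23/6, 81/7]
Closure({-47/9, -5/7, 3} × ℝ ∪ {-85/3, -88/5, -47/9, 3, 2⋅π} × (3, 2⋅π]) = ({-47/9, -5/7, 3} × ℝ) ∪ ({-85/3, -88/5, -47/9, 3, 2⋅π} × [3, 2⋅π])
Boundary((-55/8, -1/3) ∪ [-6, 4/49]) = {-55/8, 4/49}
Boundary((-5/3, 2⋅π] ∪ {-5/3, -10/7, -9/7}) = {-5/3, 2⋅π}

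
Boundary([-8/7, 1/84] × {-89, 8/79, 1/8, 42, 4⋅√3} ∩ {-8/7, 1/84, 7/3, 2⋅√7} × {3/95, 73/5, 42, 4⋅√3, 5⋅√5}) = {-8/7, 1/84} × {42, 4⋅√3}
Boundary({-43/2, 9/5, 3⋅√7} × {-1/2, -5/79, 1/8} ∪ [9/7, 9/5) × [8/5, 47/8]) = ({9/7, 9/5} × [8/5, 47/8]) ∪ ([9/7, 9/5] × {8/5, 47/8}) ∪ ({-43/2, 9/5, 3⋅√7} × {-1/2, -5/79, 1/8})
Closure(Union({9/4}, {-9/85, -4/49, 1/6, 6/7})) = {-9/85, -4/49, 1/6, 6/7, 9/4}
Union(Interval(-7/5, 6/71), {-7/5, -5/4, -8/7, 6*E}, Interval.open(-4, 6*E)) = Interval.Lopen(-4, 6*E)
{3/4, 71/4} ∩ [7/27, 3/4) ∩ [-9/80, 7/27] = ∅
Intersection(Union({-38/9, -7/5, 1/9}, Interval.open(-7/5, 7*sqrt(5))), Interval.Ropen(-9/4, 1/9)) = Interval.Ropen(-7/5, 1/9)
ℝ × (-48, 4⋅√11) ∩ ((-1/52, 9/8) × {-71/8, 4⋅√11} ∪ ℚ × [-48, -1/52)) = (ℚ × (-48, -1/52)) ∪ ((-1/52, 9/8) × {-71/8})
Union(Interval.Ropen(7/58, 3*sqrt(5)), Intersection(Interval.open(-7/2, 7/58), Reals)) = Interval.open(-7/2, 3*sqrt(5))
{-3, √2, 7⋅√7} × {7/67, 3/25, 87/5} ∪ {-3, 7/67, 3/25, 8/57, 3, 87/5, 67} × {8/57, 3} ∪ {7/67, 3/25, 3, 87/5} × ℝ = ({7/67, 3/25, 3, 87/5} × ℝ) ∪ ({-3, 7/67, 3/25, 8/57, 3, 87/5, 67} × {8/57, 3}) ∪ ({-3, √2, 7⋅√7} × {7/67, 3/25, 87/5})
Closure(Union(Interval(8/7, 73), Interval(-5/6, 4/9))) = Union(Interval(-5/6, 4/9), Interval(8/7, 73))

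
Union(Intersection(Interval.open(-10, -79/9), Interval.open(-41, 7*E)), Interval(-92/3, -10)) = Interval.Ropen(-92/3, -79/9)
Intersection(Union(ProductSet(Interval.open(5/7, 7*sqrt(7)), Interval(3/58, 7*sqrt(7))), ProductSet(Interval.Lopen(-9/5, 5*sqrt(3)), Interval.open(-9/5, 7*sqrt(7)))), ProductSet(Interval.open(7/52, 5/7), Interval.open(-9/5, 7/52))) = ProductSet(Interval.open(7/52, 5/7), Interval.open(-9/5, 7/52))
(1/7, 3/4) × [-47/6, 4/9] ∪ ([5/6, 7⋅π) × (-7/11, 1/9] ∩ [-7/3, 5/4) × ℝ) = ((1/7, 3/4) × [-47/6, 4/9]) ∪ ([5/6, 5/4) × (-7/11, 1/9])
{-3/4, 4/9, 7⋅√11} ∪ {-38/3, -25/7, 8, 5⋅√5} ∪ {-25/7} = {-38/3, -25/7, -3/4, 4/9, 8, 7⋅√11, 5⋅√5}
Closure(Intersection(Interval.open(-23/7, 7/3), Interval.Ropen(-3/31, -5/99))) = Interval(-3/31, -5/99)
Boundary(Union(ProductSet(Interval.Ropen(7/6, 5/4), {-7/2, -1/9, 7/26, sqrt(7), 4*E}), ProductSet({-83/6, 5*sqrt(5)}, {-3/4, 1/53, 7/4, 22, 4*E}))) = Union(ProductSet({-83/6, 5*sqrt(5)}, {-3/4, 1/53, 7/4, 22, 4*E}), ProductSet(Interval(7/6, 5/4), {-7/2, -1/9, 7/26, sqrt(7), 4*E}))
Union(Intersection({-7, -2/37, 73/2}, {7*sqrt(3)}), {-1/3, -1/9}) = {-1/3, -1/9}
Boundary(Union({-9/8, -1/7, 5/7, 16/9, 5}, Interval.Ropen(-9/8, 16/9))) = {-9/8, 16/9, 5}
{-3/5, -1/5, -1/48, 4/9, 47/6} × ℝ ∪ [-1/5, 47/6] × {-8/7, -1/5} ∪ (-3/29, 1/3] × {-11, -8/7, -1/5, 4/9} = ({-3/5, -1/5, -1/48, 4/9, 47/6} × ℝ) ∪ ([-1/5, 47/6] × {-8/7, -1/5}) ∪ ((-3/29, 1/3] × {-11, -8/7, -1/5, 4/9})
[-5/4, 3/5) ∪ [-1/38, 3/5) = [-5/4, 3/5)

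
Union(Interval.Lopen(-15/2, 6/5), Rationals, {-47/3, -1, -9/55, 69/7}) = Union(Interval(-15/2, 6/5), Rationals)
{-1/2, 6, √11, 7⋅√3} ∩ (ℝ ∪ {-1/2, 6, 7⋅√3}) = {-1/2, 6, √11, 7⋅√3}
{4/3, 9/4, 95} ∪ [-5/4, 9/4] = [-5/4, 9/4] ∪ {95}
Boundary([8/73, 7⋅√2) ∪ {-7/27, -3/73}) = {-7/27, -3/73, 8/73, 7⋅√2}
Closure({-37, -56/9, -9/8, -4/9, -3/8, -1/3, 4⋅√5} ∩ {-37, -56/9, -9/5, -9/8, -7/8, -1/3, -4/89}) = {-37, -56/9, -9/8, -1/3}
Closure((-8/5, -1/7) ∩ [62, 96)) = ∅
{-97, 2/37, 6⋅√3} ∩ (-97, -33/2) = ∅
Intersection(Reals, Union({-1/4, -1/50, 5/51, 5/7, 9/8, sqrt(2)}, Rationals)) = Union({sqrt(2)}, Rationals)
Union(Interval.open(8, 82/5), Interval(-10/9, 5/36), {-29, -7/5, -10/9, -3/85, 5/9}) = Union({-29, -7/5, 5/9}, Interval(-10/9, 5/36), Interval.open(8, 82/5))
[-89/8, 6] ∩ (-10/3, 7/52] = (-10/3, 7/52]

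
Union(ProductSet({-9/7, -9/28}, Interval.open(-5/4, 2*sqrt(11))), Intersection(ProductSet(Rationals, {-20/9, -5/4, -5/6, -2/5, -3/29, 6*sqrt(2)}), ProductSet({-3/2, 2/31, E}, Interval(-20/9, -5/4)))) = Union(ProductSet({-3/2, 2/31}, {-20/9, -5/4}), ProductSet({-9/7, -9/28}, Interval.open(-5/4, 2*sqrt(11))))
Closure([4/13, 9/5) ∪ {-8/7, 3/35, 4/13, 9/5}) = {-8/7, 3/35} ∪ [4/13, 9/5]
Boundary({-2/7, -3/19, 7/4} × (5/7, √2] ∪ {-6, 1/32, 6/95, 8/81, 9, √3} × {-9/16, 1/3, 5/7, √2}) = ({-2/7, -3/19, 7/4} × [5/7, √2]) ∪ ({-6, 1/32, 6/95, 8/81, 9, √3} × {-9/16, 1/3, 5/7, √2})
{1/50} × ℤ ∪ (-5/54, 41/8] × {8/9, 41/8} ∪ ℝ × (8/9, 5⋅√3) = ({1/50} × ℤ) ∪ ((-5/54, 41/8] × {8/9, 41/8}) ∪ (ℝ × (8/9, 5⋅√3))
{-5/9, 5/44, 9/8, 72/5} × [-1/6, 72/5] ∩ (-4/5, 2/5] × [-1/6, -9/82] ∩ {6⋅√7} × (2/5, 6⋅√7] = ∅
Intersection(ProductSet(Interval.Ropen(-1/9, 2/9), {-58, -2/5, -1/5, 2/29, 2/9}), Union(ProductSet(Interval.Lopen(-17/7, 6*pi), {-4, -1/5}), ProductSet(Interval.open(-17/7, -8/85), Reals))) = Union(ProductSet(Interval.Ropen(-1/9, -8/85), {-58, -2/5, -1/5, 2/29, 2/9}), ProductSet(Interval.Ropen(-1/9, 2/9), {-1/5}))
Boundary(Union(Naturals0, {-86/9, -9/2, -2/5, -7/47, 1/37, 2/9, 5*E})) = Union({-86/9, -9/2, -2/5, -7/47, 1/37, 2/9, 5*E}, Naturals0)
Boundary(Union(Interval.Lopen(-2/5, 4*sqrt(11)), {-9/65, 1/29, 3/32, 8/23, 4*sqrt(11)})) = {-2/5, 4*sqrt(11)}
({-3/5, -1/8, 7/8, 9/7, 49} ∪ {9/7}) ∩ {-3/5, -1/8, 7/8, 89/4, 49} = {-3/5, -1/8, 7/8, 49}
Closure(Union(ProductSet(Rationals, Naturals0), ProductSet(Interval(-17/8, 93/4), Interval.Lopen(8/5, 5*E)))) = Union(ProductSet(Interval(-17/8, 93/4), Interval(8/5, 5*E)), ProductSet(Reals, Complement(Naturals0, Interval.open(8/5, 5*E))), ProductSet(Union(Interval(-oo, -17/8), Interval(93/4, oo), Rationals), Naturals0))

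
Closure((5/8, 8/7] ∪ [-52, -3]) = [-52, -3] ∪ [5/8, 8/7]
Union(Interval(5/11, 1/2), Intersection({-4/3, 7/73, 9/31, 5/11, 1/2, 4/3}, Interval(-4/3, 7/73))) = Union({-4/3, 7/73}, Interval(5/11, 1/2))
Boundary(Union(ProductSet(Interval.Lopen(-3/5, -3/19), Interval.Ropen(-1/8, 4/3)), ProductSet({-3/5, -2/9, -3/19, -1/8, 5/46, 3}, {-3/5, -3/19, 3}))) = Union(ProductSet({-3/5, -3/19}, Interval(-1/8, 4/3)), ProductSet({-3/5, -2/9, -3/19, -1/8, 5/46, 3}, {-3/5, -3/19, 3}), ProductSet(Interval(-3/5, -3/19), {-1/8, 4/3}))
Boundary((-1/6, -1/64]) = {-1/6, -1/64}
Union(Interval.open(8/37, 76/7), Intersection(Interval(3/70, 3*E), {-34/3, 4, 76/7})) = Interval.open(8/37, 76/7)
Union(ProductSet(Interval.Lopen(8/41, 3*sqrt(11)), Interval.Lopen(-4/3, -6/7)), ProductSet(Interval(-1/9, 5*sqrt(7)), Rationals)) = Union(ProductSet(Interval(-1/9, 5*sqrt(7)), Rationals), ProductSet(Interval.Lopen(8/41, 3*sqrt(11)), Interval.Lopen(-4/3, -6/7)))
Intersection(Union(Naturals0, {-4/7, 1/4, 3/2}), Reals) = Union({-4/7, 1/4, 3/2}, Naturals0)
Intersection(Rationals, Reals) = Rationals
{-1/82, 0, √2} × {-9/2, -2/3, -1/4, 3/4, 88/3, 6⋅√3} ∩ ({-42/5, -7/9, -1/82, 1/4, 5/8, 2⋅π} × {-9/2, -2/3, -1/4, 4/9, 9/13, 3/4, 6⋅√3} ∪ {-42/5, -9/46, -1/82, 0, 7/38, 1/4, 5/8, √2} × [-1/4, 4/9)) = ({-1/82, 0, √2} × {-1/4}) ∪ ({-1/82} × {-9/2, -2/3, -1/4, 3/4, 6⋅√3})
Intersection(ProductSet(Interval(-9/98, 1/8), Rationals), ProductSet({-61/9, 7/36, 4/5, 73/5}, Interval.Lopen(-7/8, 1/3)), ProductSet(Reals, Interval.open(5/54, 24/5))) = EmptySet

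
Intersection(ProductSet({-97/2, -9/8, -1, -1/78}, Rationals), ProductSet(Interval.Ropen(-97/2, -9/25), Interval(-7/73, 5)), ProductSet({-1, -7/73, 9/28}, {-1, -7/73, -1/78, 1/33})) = ProductSet({-1}, {-7/73, -1/78, 1/33})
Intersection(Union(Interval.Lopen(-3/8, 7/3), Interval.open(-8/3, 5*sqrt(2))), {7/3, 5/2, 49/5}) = {7/3, 5/2}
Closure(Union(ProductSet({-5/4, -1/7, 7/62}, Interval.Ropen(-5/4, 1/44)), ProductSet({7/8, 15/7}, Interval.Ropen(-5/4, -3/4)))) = Union(ProductSet({7/8, 15/7}, Interval(-5/4, -3/4)), ProductSet({-5/4, -1/7, 7/62}, Interval(-5/4, 1/44)))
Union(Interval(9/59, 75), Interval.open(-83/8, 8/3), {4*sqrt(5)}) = Interval.Lopen(-83/8, 75)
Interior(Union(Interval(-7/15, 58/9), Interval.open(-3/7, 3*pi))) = Interval.open(-7/15, 3*pi)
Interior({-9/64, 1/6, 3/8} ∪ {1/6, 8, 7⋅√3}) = ∅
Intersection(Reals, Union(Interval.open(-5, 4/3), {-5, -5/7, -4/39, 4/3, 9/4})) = Union({9/4}, Interval(-5, 4/3))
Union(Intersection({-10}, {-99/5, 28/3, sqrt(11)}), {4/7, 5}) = {4/7, 5}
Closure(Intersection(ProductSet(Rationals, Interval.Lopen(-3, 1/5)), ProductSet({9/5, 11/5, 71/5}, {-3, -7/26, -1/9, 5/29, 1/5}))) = ProductSet({9/5, 11/5, 71/5}, {-7/26, -1/9, 5/29, 1/5})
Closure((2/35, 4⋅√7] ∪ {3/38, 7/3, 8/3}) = [2/35, 4⋅√7]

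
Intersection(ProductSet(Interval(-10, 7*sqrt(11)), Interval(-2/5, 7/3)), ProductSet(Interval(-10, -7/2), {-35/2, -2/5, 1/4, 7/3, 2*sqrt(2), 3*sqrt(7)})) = ProductSet(Interval(-10, -7/2), {-2/5, 1/4, 7/3})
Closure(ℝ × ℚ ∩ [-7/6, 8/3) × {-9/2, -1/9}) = [-7/6, 8/3] × {-9/2, -1/9}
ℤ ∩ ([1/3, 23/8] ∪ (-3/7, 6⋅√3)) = {0, 1, …, 10}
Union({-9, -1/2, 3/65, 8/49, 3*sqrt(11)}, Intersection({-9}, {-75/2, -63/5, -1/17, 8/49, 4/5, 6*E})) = {-9, -1/2, 3/65, 8/49, 3*sqrt(11)}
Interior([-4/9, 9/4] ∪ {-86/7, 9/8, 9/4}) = (-4/9, 9/4)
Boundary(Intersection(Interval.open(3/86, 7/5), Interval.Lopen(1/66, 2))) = {3/86, 7/5}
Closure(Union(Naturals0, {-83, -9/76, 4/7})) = Union({-83, -9/76, 4/7}, Naturals0)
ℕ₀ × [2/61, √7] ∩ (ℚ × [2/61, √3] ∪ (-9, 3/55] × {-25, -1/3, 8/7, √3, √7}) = (ℕ₀ × [2/61, √3]) ∪ ({0} × {8/7, √3, √7})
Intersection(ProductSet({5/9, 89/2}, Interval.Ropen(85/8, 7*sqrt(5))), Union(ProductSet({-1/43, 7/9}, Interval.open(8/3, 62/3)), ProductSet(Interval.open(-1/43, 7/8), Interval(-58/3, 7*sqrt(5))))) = ProductSet({5/9}, Interval.Ropen(85/8, 7*sqrt(5)))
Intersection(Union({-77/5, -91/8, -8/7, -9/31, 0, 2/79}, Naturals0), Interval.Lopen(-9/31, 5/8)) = Union({2/79}, Range(0, 1, 1))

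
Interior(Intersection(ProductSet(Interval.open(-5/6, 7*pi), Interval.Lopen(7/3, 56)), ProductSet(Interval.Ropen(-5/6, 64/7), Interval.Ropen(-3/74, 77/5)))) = ProductSet(Interval.open(-5/6, 64/7), Interval.open(7/3, 77/5))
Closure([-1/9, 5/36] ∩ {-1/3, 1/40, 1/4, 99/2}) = {1/40}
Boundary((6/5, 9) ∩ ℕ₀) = {2, 3, …, 8}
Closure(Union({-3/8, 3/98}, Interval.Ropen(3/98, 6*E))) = Union({-3/8}, Interval(3/98, 6*E))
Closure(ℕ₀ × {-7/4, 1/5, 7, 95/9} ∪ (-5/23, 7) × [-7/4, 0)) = ({-5/23, 7} × [-7/4, 0]) ∪ ([-5/23, 7] × {-7/4, 0}) ∪ ((-5/23, 7) × [-7/4, 0)) ∪ ((ℕ₀ ∪ (ℕ₀ \ (-5/23, 7))) × {-7/4, 1/5, 7, 95/9})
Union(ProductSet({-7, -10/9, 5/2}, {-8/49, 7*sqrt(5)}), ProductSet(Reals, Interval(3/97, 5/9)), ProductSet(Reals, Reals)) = ProductSet(Reals, Reals)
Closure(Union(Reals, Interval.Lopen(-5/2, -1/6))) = Interval(-oo, oo)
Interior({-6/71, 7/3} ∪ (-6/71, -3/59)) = (-6/71, -3/59)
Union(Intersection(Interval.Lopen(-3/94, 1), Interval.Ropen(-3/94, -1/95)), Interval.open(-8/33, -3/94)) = Union(Interval.open(-8/33, -3/94), Interval.open(-3/94, -1/95))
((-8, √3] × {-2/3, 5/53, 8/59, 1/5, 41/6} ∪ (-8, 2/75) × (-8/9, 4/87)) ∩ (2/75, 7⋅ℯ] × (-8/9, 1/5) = (2/75, √3] × {-2/3, 5/53, 8/59}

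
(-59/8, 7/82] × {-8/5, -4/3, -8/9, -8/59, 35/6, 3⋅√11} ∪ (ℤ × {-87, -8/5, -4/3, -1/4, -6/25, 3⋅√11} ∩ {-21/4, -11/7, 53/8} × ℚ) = (-59/8, 7/82] × {-8/5, -4/3, -8/9, -8/59, 35/6, 3⋅√11}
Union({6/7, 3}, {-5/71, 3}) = {-5/71, 6/7, 3}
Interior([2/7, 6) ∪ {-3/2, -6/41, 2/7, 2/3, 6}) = (2/7, 6)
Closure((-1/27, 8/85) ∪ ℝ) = (-∞, ∞)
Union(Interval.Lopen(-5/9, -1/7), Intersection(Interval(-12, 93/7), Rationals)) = Union(Intersection(Interval(-12, 93/7), Rationals), Interval(-5/9, -1/7))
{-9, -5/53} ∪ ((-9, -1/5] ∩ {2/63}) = {-9, -5/53}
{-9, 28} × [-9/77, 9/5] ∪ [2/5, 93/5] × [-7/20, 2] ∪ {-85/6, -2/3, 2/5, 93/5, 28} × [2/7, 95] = ({-9, 28} × [-9/77, 9/5]) ∪ ([2/5, 93/5] × [-7/20, 2]) ∪ ({-85/6, -2/3, 2/5, 93/5, 28} × [2/7, 95])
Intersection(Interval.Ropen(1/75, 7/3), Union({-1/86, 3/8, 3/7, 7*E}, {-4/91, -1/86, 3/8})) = {3/8, 3/7}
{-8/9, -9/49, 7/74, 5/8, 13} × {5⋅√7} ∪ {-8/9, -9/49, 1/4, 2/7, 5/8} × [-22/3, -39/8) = ({-8/9, -9/49, 1/4, 2/7, 5/8} × [-22/3, -39/8)) ∪ ({-8/9, -9/49, 7/74, 5/8, 13} × {5⋅√7})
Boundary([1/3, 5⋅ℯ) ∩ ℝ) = {1/3, 5⋅ℯ}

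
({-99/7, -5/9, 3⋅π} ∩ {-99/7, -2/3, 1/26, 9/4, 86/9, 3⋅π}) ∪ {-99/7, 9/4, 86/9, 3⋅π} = {-99/7, 9/4, 86/9, 3⋅π}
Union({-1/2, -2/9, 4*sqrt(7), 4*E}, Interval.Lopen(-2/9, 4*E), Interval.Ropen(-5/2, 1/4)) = Interval(-5/2, 4*E)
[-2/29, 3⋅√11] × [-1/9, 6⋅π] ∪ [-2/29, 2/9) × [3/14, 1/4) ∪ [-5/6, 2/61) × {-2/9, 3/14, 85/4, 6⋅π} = ([-5/6, 2/61) × {-2/9, 3/14, 85/4, 6⋅π}) ∪ ([-2/29, 3⋅√11] × [-1/9, 6⋅π])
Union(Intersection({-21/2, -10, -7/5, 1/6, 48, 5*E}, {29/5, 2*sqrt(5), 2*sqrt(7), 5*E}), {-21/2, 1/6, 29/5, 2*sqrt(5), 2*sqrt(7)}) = {-21/2, 1/6, 29/5, 2*sqrt(5), 2*sqrt(7), 5*E}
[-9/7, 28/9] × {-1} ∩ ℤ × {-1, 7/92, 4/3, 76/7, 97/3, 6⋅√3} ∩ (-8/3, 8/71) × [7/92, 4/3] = ∅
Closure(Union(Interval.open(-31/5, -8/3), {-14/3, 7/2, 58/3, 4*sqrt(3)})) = Union({7/2, 58/3, 4*sqrt(3)}, Interval(-31/5, -8/3))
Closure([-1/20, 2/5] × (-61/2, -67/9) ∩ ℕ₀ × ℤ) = {0} × {-30, -29, …, -8}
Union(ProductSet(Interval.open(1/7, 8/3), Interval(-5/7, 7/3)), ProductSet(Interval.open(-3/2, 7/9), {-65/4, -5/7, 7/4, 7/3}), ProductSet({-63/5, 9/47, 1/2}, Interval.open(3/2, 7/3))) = Union(ProductSet({-63/5, 9/47, 1/2}, Interval.open(3/2, 7/3)), ProductSet(Interval.open(-3/2, 7/9), {-65/4, -5/7, 7/4, 7/3}), ProductSet(Interval.open(1/7, 8/3), Interval(-5/7, 7/3)))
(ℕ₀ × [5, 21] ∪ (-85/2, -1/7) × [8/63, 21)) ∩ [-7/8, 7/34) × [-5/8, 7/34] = [-7/8, -1/7) × [8/63, 7/34]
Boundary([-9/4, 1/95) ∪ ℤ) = {-9/4, 1/95} ∪ (ℤ \ (-9/4, 1/95))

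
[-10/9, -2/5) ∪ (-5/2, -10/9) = (-5/2, -2/5)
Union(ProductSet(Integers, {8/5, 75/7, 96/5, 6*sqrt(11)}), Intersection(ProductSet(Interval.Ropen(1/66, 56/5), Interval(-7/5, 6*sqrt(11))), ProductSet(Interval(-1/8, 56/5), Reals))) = Union(ProductSet(Integers, {8/5, 75/7, 96/5, 6*sqrt(11)}), ProductSet(Interval.Ropen(1/66, 56/5), Interval(-7/5, 6*sqrt(11))))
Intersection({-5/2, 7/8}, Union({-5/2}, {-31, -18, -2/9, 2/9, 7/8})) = {-5/2, 7/8}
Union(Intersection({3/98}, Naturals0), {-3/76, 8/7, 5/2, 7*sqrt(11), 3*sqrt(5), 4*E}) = {-3/76, 8/7, 5/2, 7*sqrt(11), 3*sqrt(5), 4*E}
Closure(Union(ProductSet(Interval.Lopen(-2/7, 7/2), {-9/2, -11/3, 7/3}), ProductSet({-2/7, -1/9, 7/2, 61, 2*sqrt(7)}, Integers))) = Union(ProductSet({-2/7, -1/9, 7/2, 61, 2*sqrt(7)}, Integers), ProductSet(Interval(-2/7, 7/2), {-9/2, -11/3, 7/3}))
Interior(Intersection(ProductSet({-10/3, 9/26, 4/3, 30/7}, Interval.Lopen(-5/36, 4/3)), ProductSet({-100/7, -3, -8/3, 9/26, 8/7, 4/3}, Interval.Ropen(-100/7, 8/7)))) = EmptySet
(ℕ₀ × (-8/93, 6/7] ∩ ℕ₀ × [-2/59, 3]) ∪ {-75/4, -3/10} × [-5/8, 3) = (ℕ₀ × [-2/59, 6/7]) ∪ ({-75/4, -3/10} × [-5/8, 3))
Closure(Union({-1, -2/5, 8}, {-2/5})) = {-1, -2/5, 8}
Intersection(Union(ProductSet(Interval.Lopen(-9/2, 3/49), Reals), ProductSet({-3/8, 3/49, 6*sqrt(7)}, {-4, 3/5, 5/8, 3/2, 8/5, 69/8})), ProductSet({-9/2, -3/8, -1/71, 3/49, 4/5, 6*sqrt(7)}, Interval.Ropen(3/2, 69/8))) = Union(ProductSet({-3/8, -1/71, 3/49}, Interval.Ropen(3/2, 69/8)), ProductSet({-3/8, 3/49, 6*sqrt(7)}, {3/2, 8/5}))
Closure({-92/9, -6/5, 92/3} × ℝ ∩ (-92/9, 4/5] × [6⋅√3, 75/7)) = {-6/5} × [6⋅√3, 75/7]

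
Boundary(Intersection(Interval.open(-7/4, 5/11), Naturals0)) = Range(0, 1, 1)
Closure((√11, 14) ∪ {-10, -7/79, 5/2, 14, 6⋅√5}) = {-10, -7/79, 5/2} ∪ [√11, 14]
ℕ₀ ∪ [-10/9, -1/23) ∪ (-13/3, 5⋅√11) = (-13/3, 5⋅√11) ∪ ℕ₀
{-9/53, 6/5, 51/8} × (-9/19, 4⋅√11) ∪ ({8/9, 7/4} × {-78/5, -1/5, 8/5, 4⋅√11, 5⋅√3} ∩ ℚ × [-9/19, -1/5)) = {-9/53, 6/5, 51/8} × (-9/19, 4⋅√11)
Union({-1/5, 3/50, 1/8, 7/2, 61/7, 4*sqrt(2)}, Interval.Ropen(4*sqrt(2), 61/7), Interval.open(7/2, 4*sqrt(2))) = Union({-1/5, 3/50, 1/8}, Interval(7/2, 61/7))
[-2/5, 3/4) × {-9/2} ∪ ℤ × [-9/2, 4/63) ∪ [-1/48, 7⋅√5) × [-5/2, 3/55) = (ℤ × [-9/2, 4/63)) ∪ ([-2/5, 3/4) × {-9/2}) ∪ ([-1/48, 7⋅√5) × [-5/2, 3/55))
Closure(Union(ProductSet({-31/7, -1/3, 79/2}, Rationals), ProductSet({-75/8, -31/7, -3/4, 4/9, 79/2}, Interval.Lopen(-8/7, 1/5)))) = Union(ProductSet({-31/7, -1/3, 79/2}, Reals), ProductSet({-75/8, -31/7, -3/4, 4/9, 79/2}, Interval(-8/7, 1/5)))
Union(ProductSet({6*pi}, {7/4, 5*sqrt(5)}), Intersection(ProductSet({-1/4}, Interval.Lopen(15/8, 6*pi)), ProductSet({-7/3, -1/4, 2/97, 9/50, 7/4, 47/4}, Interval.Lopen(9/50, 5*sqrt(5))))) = Union(ProductSet({-1/4}, Interval.Lopen(15/8, 5*sqrt(5))), ProductSet({6*pi}, {7/4, 5*sqrt(5)}))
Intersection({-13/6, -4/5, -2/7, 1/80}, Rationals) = {-13/6, -4/5, -2/7, 1/80}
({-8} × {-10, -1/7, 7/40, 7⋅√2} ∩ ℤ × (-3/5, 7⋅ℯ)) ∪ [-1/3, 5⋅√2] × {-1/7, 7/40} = ({-8} × {-1/7, 7/40, 7⋅√2}) ∪ ([-1/3, 5⋅√2] × {-1/7, 7/40})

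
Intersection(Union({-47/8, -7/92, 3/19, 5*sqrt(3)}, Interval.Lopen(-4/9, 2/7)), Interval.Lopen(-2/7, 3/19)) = Interval.Lopen(-2/7, 3/19)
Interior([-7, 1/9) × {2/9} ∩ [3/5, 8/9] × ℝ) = ∅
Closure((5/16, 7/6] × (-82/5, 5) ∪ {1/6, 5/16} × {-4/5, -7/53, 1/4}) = ({1/6, 5/16} × {-4/5, -7/53, 1/4}) ∪ ({5/16, 7/6} × [-82/5, 5]) ∪ ([5/16, 7/6] × {-82/5, 5}) ∪ ((5/16, 7/6] × (-82/5, 5))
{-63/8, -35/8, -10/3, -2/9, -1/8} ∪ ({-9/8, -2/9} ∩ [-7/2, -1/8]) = {-63/8, -35/8, -10/3, -9/8, -2/9, -1/8}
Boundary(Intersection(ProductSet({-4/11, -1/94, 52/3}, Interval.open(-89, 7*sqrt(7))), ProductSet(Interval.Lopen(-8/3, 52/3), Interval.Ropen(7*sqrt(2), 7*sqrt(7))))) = ProductSet({-4/11, -1/94, 52/3}, Interval(7*sqrt(2), 7*sqrt(7)))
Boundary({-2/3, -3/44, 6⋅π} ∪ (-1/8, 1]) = {-2/3, -1/8, 1, 6⋅π}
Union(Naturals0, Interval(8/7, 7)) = Union(Interval(8/7, 7), Naturals0)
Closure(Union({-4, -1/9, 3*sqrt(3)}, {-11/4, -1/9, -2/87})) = {-4, -11/4, -1/9, -2/87, 3*sqrt(3)}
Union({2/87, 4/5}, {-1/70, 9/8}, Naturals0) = Union({-1/70, 2/87, 4/5, 9/8}, Naturals0)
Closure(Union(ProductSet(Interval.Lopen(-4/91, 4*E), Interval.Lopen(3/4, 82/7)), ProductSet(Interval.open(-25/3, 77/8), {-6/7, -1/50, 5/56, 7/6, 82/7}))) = Union(ProductSet({-4/91, 4*E}, Interval(3/4, 82/7)), ProductSet(Interval(-25/3, 77/8), {-6/7, -1/50, 5/56, 82/7}), ProductSet(Interval.Ropen(-25/3, 77/8), {-6/7, -1/50, 5/56, 7/6, 82/7}), ProductSet(Interval(-4/91, 4*E), {3/4, 82/7}), ProductSet(Interval.Lopen(-4/91, 4*E), Interval.Lopen(3/4, 82/7)))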